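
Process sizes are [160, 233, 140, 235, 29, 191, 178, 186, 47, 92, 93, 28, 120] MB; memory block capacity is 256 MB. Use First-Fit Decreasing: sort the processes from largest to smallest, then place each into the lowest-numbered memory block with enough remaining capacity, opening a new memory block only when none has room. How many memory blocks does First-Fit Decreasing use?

8 memory blocks

Sorted descending: 235, 233, 191, 186, 178, 160, 140, 120, 93, 92, 47, 29, 28.
235 MB → memory block 1 (remaining 21 MB)
233 MB → memory block 2 (remaining 23 MB)
191 MB → memory block 3 (remaining 65 MB)
186 MB → memory block 4 (remaining 70 MB)
178 MB → memory block 5 (remaining 78 MB)
160 MB → memory block 6 (remaining 96 MB)
140 MB → memory block 7 (remaining 116 MB)
120 MB → memory block 8 (remaining 136 MB)
93 MB → memory block 6 (remaining 3 MB)
92 MB → memory block 7 (remaining 24 MB)
47 MB → memory block 3 (remaining 18 MB)
29 MB → memory block 4 (remaining 41 MB)
28 MB → memory block 4 (remaining 13 MB)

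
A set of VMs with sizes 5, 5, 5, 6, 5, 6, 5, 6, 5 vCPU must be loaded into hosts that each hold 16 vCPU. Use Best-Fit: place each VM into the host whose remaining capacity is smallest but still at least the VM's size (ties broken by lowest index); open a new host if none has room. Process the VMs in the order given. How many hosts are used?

host 1: place 5 vCPU, 11 vCPU left
host 1: place 5 vCPU, 6 vCPU left
host 1: place 5 vCPU, 1 vCPU left
host 2: place 6 vCPU, 10 vCPU left
host 2: place 5 vCPU, 5 vCPU left
host 3: place 6 vCPU, 10 vCPU left
host 2: place 5 vCPU, 0 vCPU left
host 3: place 6 vCPU, 4 vCPU left
host 4: place 5 vCPU, 11 vCPU left

4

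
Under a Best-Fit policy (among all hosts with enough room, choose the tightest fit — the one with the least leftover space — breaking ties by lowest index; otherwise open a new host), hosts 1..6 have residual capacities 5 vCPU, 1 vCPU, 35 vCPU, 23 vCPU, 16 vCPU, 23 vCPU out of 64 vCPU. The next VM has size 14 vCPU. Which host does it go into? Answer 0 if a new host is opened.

5

Hosts with room: host 3 (35 vCPU), host 4 (23 vCPU), host 5 (16 vCPU), host 6 (23 vCPU).
Tightest fit is host 5 with 16 vCPU free.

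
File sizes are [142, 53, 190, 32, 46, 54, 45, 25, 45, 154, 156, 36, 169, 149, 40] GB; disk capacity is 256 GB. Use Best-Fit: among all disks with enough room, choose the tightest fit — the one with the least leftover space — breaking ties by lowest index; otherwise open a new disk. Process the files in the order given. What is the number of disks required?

7 disks

Put 142 GB in disk 1; 114 GB remain.
Put 53 GB in disk 1; 61 GB remain.
Put 190 GB in disk 2; 66 GB remain.
Put 32 GB in disk 1; 29 GB remain.
Put 46 GB in disk 2; 20 GB remain.
Put 54 GB in disk 3; 202 GB remain.
Put 45 GB in disk 3; 157 GB remain.
Put 25 GB in disk 1; 4 GB remain.
Put 45 GB in disk 3; 112 GB remain.
Put 154 GB in disk 4; 102 GB remain.
Put 156 GB in disk 5; 100 GB remain.
Put 36 GB in disk 5; 64 GB remain.
Put 169 GB in disk 6; 87 GB remain.
Put 149 GB in disk 7; 107 GB remain.
Put 40 GB in disk 5; 24 GB remain.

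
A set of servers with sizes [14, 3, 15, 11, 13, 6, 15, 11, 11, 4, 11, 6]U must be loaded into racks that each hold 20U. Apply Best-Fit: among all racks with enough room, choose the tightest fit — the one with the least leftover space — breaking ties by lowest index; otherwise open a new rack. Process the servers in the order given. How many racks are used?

8 racks

rack 1: place 14U, 6U left
rack 1: place 3U, 3U left
rack 2: place 15U, 5U left
rack 3: place 11U, 9U left
rack 4: place 13U, 7U left
rack 4: place 6U, 1U left
rack 5: place 15U, 5U left
rack 6: place 11U, 9U left
rack 7: place 11U, 9U left
rack 2: place 4U, 1U left
rack 8: place 11U, 9U left
rack 3: place 6U, 3U left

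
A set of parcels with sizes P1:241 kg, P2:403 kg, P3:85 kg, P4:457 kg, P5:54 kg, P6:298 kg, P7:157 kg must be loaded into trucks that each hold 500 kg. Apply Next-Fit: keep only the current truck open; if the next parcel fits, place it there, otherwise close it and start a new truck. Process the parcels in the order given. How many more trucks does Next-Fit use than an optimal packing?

Next-Fit: [241] [403,85] [457] [54,298] [157] → 5 trucks.
Total size 1695 kg; any packing needs at least ⌈1695/500⌉ = 4 trucks.
An optimal packing achieves that bound: [457] [403,85] [298,157] [241,54] → 4 trucks.
Excess: 5 − 4 = 1.

1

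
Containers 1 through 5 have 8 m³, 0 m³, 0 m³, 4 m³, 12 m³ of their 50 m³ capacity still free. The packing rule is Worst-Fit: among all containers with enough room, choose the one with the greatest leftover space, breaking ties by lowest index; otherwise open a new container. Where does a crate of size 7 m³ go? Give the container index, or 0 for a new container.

Containers with room: container 1 (8 m³), container 5 (12 m³).
Most room is container 5 with 12 m³ free.

5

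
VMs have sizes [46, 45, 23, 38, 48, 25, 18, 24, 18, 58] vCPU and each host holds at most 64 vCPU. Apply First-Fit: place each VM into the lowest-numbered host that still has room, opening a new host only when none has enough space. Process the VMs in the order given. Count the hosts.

6

host 1: place 46 vCPU, 18 vCPU left
host 2: place 45 vCPU, 19 vCPU left
host 3: place 23 vCPU, 41 vCPU left
host 3: place 38 vCPU, 3 vCPU left
host 4: place 48 vCPU, 16 vCPU left
host 5: place 25 vCPU, 39 vCPU left
host 1: place 18 vCPU, 0 vCPU left
host 5: place 24 vCPU, 15 vCPU left
host 2: place 18 vCPU, 1 vCPU left
host 6: place 58 vCPU, 6 vCPU left
Final hosts: [46,18] [45,18] [23,38] [48] [25,24] [58].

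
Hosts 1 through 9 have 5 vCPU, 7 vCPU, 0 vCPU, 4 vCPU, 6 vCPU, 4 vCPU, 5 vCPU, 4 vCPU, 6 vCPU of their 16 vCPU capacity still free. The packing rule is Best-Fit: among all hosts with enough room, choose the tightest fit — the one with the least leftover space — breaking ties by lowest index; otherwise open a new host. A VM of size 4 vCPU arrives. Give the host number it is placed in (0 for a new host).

Hosts with room: host 1 (5 vCPU), host 2 (7 vCPU), host 4 (4 vCPU), host 5 (6 vCPU), host 6 (4 vCPU), host 7 (5 vCPU), host 8 (4 vCPU), host 9 (6 vCPU).
Tightest fit is host 4 with 4 vCPU free.

4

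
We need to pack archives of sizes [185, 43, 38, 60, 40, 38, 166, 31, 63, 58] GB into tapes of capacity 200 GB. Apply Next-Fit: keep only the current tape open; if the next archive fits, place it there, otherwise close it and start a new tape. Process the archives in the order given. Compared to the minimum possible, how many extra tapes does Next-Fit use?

1

Next-Fit: [185] [43,38,60,40] [38] [166,31] [63,58] → 5 tapes.
Total size 722 GB; any packing needs at least ⌈722/200⌉ = 4 tapes.
An optimal packing achieves that bound: [185] [166,31] [63,60,58] [43,40,38,38] → 4 tapes.
Excess: 5 − 4 = 1.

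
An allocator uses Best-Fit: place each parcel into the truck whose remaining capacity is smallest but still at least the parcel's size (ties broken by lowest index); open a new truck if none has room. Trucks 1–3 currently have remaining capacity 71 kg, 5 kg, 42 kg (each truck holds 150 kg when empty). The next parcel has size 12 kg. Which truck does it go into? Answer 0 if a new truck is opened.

3

Trucks with room: truck 1 (71 kg), truck 3 (42 kg).
Tightest fit is truck 3 with 42 kg free.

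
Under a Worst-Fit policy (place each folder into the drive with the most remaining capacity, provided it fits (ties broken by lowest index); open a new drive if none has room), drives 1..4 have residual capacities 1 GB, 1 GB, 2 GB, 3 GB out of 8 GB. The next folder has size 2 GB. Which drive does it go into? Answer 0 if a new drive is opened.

Drives with room: drive 3 (2 GB), drive 4 (3 GB).
Most room is drive 4 with 3 GB free.

4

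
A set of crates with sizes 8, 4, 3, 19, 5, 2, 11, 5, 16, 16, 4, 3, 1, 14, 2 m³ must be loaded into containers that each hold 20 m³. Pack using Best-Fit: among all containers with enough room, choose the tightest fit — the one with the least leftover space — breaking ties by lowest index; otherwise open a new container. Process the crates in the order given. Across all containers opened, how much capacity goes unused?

8 m³ → container 1 (remaining 12 m³)
4 m³ → container 1 (remaining 8 m³)
3 m³ → container 1 (remaining 5 m³)
19 m³ → container 2 (remaining 1 m³)
5 m³ → container 1 (remaining 0 m³)
2 m³ → container 3 (remaining 18 m³)
11 m³ → container 3 (remaining 7 m³)
5 m³ → container 3 (remaining 2 m³)
16 m³ → container 4 (remaining 4 m³)
16 m³ → container 5 (remaining 4 m³)
4 m³ → container 4 (remaining 0 m³)
3 m³ → container 5 (remaining 1 m³)
1 m³ → container 2 (remaining 0 m³)
14 m³ → container 6 (remaining 6 m³)
2 m³ → container 3 (remaining 0 m³)
6 containers × 20 m³ = 120 m³; used 113 m³; unused 7 m³.

7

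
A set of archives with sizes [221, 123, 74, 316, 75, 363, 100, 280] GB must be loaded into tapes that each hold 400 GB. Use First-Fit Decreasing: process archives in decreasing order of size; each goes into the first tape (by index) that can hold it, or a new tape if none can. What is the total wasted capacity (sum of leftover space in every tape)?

Sorted descending: 363, 316, 280, 221, 123, 100, 75, 74.
tape 1: place 363 GB, 37 GB left
tape 2: place 316 GB, 84 GB left
tape 3: place 280 GB, 120 GB left
tape 4: place 221 GB, 179 GB left
tape 4: place 123 GB, 56 GB left
tape 3: place 100 GB, 20 GB left
tape 2: place 75 GB, 9 GB left
tape 5: place 74 GB, 326 GB left
5 tapes × 400 GB = 2000 GB; used 1552 GB; unused 448 GB.

448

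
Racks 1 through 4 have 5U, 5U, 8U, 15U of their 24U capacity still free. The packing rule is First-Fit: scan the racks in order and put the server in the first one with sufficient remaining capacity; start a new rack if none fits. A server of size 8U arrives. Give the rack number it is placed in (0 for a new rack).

3

Racks with room: rack 3 (8U), rack 4 (15U).
The first with room is rack 3.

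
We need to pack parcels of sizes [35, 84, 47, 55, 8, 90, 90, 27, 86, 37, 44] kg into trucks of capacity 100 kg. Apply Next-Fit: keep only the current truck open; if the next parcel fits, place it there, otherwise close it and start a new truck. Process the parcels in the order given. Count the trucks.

9 trucks

truck 1: place 35 kg, 65 kg left
truck 2: place 84 kg, 16 kg left
truck 3: place 47 kg, 53 kg left
truck 4: place 55 kg, 45 kg left
truck 4: place 8 kg, 37 kg left
truck 5: place 90 kg, 10 kg left
truck 6: place 90 kg, 10 kg left
truck 7: place 27 kg, 73 kg left
truck 8: place 86 kg, 14 kg left
truck 9: place 37 kg, 63 kg left
truck 9: place 44 kg, 19 kg left
Final trucks: [35] [84] [47] [55,8] [90] [90] [27] [86] [37,44].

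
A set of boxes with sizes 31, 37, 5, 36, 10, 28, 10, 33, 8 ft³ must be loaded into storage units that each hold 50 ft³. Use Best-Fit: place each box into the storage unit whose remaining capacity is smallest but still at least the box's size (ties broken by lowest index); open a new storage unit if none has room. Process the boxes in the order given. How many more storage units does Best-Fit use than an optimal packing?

0

Best-Fit: [31,10] [37,5,8] [36,10] [28] [33] → 5 storage units.
5 boxes exceed 25 ft³ (half the capacity), and no two of those can share a storage unit, so at least 5 storage units are needed.
So 5 is already optimal.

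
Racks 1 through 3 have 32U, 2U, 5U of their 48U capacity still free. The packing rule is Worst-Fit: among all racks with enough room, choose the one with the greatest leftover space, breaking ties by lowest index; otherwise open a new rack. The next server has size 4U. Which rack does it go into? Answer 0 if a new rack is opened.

Racks with room: rack 1 (32U), rack 3 (5U).
Most room is rack 1 with 32U free.

1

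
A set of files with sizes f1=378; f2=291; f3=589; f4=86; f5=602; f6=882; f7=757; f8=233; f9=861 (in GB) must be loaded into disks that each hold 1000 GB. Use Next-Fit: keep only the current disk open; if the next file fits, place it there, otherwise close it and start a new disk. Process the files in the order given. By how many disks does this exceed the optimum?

Next-Fit: [378,291] [589,86] [602] [882] [757,233] [861] → 6 disks.
Total size 4679 GB; any packing needs at least ⌈4679/1000⌉ = 5 disks.
An optimal packing achieves that bound: [882,86] [861] [757,233] [602,378] [589,291] → 5 disks.
Excess: 6 − 5 = 1.

1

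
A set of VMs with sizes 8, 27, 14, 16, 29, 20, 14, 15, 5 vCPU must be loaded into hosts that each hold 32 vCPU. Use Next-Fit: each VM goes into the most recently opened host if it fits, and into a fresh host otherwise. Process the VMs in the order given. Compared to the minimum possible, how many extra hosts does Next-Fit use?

Next-Fit: [8] [27] [14,16] [29] [20] [14,15] [5] → 7 hosts.
Total size 148 vCPU; any packing needs at least ⌈148/32⌉ = 5 hosts.
An optimal packing achieves that bound: [29] [27,5] [20,8] [16,15] [14,14] → 5 hosts.
Excess: 7 − 5 = 2.

2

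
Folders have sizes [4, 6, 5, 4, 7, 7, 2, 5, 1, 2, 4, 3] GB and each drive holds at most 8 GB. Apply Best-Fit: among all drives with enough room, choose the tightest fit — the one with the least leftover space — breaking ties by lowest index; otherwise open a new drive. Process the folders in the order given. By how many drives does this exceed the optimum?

0

Best-Fit: [4,4] [6,2] [5,2] [7,1] [7] [5,3] [4] → 7 drives.
Total size 50 GB; any packing needs at least ⌈50/8⌉ = 7 drives.
So 7 is already optimal.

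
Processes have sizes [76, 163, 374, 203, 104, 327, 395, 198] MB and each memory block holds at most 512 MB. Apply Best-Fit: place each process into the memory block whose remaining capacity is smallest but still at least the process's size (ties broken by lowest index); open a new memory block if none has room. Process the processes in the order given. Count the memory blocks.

76 MB → memory block 1 (remaining 436 MB)
163 MB → memory block 1 (remaining 273 MB)
374 MB → memory block 2 (remaining 138 MB)
203 MB → memory block 1 (remaining 70 MB)
104 MB → memory block 2 (remaining 34 MB)
327 MB → memory block 3 (remaining 185 MB)
395 MB → memory block 4 (remaining 117 MB)
198 MB → memory block 5 (remaining 314 MB)
Final memory blocks: [76,163,203] [374,104] [327] [395] [198].

5 memory blocks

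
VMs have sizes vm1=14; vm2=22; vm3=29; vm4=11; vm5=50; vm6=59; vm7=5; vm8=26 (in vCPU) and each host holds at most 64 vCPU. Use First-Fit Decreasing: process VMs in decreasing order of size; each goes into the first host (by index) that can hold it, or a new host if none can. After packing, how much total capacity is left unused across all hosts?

Sorted descending: 59, 50, 29, 26, 22, 14, 11, 5.
host 1: place 59 vCPU, 5 vCPU left
host 2: place 50 vCPU, 14 vCPU left
host 3: place 29 vCPU, 35 vCPU left
host 3: place 26 vCPU, 9 vCPU left
host 4: place 22 vCPU, 42 vCPU left
host 2: place 14 vCPU, 0 vCPU left
host 4: place 11 vCPU, 31 vCPU left
host 1: place 5 vCPU, 0 vCPU left
4 hosts × 64 vCPU = 256 vCPU; used 216 vCPU; unused 40 vCPU.

40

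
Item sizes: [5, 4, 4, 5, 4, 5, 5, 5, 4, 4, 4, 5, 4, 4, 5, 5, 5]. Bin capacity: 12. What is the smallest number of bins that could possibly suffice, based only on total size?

7

Total size = 5 + 4 + 4 + 5 + 4 + 5 + 5 + 5 + 4 + 4 + 4 + 5 + 4 + 4 + 5 + 5 + 5 = 77.
⌈77 / 12⌉ = 7.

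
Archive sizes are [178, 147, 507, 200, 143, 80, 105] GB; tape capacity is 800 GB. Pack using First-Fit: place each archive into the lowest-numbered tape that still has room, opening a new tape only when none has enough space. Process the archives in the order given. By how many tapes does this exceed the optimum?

0

First-Fit: [178,147,200,143,80] [507,105] → 2 tapes.
Total size 1360 GB; any packing needs at least ⌈1360/800⌉ = 2 tapes.
So 2 is already optimal.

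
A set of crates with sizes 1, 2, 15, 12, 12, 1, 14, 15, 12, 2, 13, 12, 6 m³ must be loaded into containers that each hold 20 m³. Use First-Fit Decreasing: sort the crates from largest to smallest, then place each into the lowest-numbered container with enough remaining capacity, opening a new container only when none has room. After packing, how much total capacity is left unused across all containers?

Sorted descending: 15, 15, 14, 13, 12, 12, 12, 12, 6, 2, 2, 1, 1.
15 m³ → container 1 (remaining 5 m³)
15 m³ → container 2 (remaining 5 m³)
14 m³ → container 3 (remaining 6 m³)
13 m³ → container 4 (remaining 7 m³)
12 m³ → container 5 (remaining 8 m³)
12 m³ → container 6 (remaining 8 m³)
12 m³ → container 7 (remaining 8 m³)
12 m³ → container 8 (remaining 8 m³)
6 m³ → container 3 (remaining 0 m³)
2 m³ → container 1 (remaining 3 m³)
2 m³ → container 1 (remaining 1 m³)
1 m³ → container 1 (remaining 0 m³)
1 m³ → container 2 (remaining 4 m³)
8 containers × 20 m³ = 160 m³; used 117 m³; unused 43 m³.

43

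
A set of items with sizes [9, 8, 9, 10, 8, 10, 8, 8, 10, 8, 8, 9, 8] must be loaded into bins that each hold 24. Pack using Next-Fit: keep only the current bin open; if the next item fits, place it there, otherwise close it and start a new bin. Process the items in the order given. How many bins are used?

Put 9 in bin 1; 15 remain.
Put 8 in bin 1; 7 remain.
Put 9 in bin 2; 15 remain.
Put 10 in bin 2; 5 remain.
Put 8 in bin 3; 16 remain.
Put 10 in bin 3; 6 remain.
Put 8 in bin 4; 16 remain.
Put 8 in bin 4; 8 remain.
Put 10 in bin 5; 14 remain.
Put 8 in bin 5; 6 remain.
Put 8 in bin 6; 16 remain.
Put 9 in bin 6; 7 remain.
Put 8 in bin 7; 16 remain.
Final bins: [9,8] [9,10] [8,10] [8,8] [10,8] [8,9] [8].

7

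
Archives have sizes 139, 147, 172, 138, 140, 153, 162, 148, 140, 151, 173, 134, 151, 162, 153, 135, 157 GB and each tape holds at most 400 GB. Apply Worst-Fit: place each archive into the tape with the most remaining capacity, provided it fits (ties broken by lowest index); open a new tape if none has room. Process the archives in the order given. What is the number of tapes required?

tape 1: place 139 GB, 261 GB left
tape 1: place 147 GB, 114 GB left
tape 2: place 172 GB, 228 GB left
tape 2: place 138 GB, 90 GB left
tape 3: place 140 GB, 260 GB left
tape 3: place 153 GB, 107 GB left
tape 4: place 162 GB, 238 GB left
tape 4: place 148 GB, 90 GB left
tape 5: place 140 GB, 260 GB left
tape 5: place 151 GB, 109 GB left
tape 6: place 173 GB, 227 GB left
tape 6: place 134 GB, 93 GB left
tape 7: place 151 GB, 249 GB left
tape 7: place 162 GB, 87 GB left
tape 8: place 153 GB, 247 GB left
tape 8: place 135 GB, 112 GB left
tape 9: place 157 GB, 243 GB left
Final tapes: [139,147] [172,138] [140,153] [162,148] [140,151] [173,134] [151,162] [153,135] [157].

9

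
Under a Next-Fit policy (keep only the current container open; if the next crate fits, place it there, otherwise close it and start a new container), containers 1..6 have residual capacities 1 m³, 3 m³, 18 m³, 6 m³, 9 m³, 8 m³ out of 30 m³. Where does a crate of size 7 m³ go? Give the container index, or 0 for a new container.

Next-Fit only looks at container 6, which has 8 m³ free.
7 m³ fits there.

6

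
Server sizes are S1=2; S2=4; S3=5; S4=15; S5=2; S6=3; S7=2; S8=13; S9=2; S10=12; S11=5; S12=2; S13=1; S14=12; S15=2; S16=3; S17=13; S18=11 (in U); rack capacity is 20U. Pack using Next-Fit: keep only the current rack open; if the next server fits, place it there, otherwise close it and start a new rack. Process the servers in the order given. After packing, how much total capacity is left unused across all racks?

S1 (2U) → rack 1 (remaining 18U)
S2 (4U) → rack 1 (remaining 14U)
S3 (5U) → rack 1 (remaining 9U)
S4 (15U) → rack 2 (remaining 5U)
S5 (2U) → rack 2 (remaining 3U)
S6 (3U) → rack 2 (remaining 0U)
S7 (2U) → rack 3 (remaining 18U)
S8 (13U) → rack 3 (remaining 5U)
S9 (2U) → rack 3 (remaining 3U)
S10 (12U) → rack 4 (remaining 8U)
S11 (5U) → rack 4 (remaining 3U)
S12 (2U) → rack 4 (remaining 1U)
S13 (1U) → rack 4 (remaining 0U)
S14 (12U) → rack 5 (remaining 8U)
S15 (2U) → rack 5 (remaining 6U)
S16 (3U) → rack 5 (remaining 3U)
S17 (13U) → rack 6 (remaining 7U)
S18 (11U) → rack 7 (remaining 9U)
7 racks × 20U = 140U; used 109U; unused 31U.

31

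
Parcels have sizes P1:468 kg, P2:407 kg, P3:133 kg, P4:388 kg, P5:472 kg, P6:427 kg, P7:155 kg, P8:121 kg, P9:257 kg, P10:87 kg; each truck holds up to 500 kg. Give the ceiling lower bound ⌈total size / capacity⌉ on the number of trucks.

6 trucks

Total size = 468 + 407 + 133 + 388 + 472 + 427 + 155 + 121 + 257 + 87 = 2915 kg.
⌈2915 / 500⌉ = 6.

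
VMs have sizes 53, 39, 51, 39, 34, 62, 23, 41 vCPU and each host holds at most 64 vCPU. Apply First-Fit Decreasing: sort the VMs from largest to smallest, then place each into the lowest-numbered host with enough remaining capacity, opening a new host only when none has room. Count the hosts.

7

Sorted descending: 62, 53, 51, 41, 39, 39, 34, 23.
Put 62 vCPU in host 1; 2 vCPU remain.
Put 53 vCPU in host 2; 11 vCPU remain.
Put 51 vCPU in host 3; 13 vCPU remain.
Put 41 vCPU in host 4; 23 vCPU remain.
Put 39 vCPU in host 5; 25 vCPU remain.
Put 39 vCPU in host 6; 25 vCPU remain.
Put 34 vCPU in host 7; 30 vCPU remain.
Put 23 vCPU in host 4; 0 vCPU remain.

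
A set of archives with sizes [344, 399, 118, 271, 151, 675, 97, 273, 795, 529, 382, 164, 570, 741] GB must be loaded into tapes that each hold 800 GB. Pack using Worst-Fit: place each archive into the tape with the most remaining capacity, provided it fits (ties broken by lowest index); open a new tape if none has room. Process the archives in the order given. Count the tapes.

tape 1: place 344 GB, 456 GB left
tape 1: place 399 GB, 57 GB left
tape 2: place 118 GB, 682 GB left
tape 2: place 271 GB, 411 GB left
tape 2: place 151 GB, 260 GB left
tape 3: place 675 GB, 125 GB left
tape 2: place 97 GB, 163 GB left
tape 4: place 273 GB, 527 GB left
tape 5: place 795 GB, 5 GB left
tape 6: place 529 GB, 271 GB left
tape 4: place 382 GB, 145 GB left
tape 6: place 164 GB, 107 GB left
tape 7: place 570 GB, 230 GB left
tape 8: place 741 GB, 59 GB left
Final tapes: [344,399] [118,271,151,97] [675] [273,382] [795] [529,164] [570] [741].

8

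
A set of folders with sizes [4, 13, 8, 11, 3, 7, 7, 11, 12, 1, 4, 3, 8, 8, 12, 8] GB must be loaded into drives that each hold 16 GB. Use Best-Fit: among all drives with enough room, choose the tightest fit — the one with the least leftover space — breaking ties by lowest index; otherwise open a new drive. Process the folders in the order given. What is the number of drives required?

4 GB → drive 1 (remaining 12 GB)
13 GB → drive 2 (remaining 3 GB)
8 GB → drive 1 (remaining 4 GB)
11 GB → drive 3 (remaining 5 GB)
3 GB → drive 2 (remaining 0 GB)
7 GB → drive 4 (remaining 9 GB)
7 GB → drive 4 (remaining 2 GB)
11 GB → drive 5 (remaining 5 GB)
12 GB → drive 6 (remaining 4 GB)
1 GB → drive 4 (remaining 1 GB)
4 GB → drive 1 (remaining 0 GB)
3 GB → drive 6 (remaining 1 GB)
8 GB → drive 7 (remaining 8 GB)
8 GB → drive 7 (remaining 0 GB)
12 GB → drive 8 (remaining 4 GB)
8 GB → drive 9 (remaining 8 GB)
Final drives: [4,8,4] [13,3] [11] [7,7,1] [11] [12,3] [8,8] [12] [8].

9 drives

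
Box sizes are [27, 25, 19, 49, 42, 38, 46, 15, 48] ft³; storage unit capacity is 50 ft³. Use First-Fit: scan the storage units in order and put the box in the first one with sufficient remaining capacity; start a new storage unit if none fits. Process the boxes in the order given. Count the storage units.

7

storage unit 1: place 27 ft³, 23 ft³ left
storage unit 2: place 25 ft³, 25 ft³ left
storage unit 1: place 19 ft³, 4 ft³ left
storage unit 3: place 49 ft³, 1 ft³ left
storage unit 4: place 42 ft³, 8 ft³ left
storage unit 5: place 38 ft³, 12 ft³ left
storage unit 6: place 46 ft³, 4 ft³ left
storage unit 2: place 15 ft³, 10 ft³ left
storage unit 7: place 48 ft³, 2 ft³ left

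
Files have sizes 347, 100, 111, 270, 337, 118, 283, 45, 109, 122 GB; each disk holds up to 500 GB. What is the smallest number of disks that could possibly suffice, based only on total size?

4

Total size = 347 + 100 + 111 + 270 + 337 + 118 + 283 + 45 + 109 + 122 = 1842 GB.
⌈1842 / 500⌉ = 4.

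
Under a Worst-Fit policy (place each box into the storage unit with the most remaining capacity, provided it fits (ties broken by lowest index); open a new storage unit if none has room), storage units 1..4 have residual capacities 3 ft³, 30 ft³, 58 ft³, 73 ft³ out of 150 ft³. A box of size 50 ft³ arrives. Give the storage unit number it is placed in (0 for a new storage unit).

4

Storage units with room: storage unit 3 (58 ft³), storage unit 4 (73 ft³).
Most room is storage unit 4 with 73 ft³ free.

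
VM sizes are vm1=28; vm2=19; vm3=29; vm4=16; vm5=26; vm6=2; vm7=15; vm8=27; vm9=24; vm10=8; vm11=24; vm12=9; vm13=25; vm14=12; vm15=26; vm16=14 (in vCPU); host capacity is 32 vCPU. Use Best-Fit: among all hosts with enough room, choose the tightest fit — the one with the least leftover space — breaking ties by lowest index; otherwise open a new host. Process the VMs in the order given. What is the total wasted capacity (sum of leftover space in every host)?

48

Put vm1 (28 vCPU) in host 1; 4 vCPU remain.
Put vm2 (19 vCPU) in host 2; 13 vCPU remain.
Put vm3 (29 vCPU) in host 3; 3 vCPU remain.
Put vm4 (16 vCPU) in host 4; 16 vCPU remain.
Put vm5 (26 vCPU) in host 5; 6 vCPU remain.
Put vm6 (2 vCPU) in host 3; 1 vCPU remain.
Put vm7 (15 vCPU) in host 4; 1 vCPU remain.
Put vm8 (27 vCPU) in host 6; 5 vCPU remain.
Put vm9 (24 vCPU) in host 7; 8 vCPU remain.
Put vm10 (8 vCPU) in host 7; 0 vCPU remain.
Put vm11 (24 vCPU) in host 8; 8 vCPU remain.
Put vm12 (9 vCPU) in host 2; 4 vCPU remain.
Put vm13 (25 vCPU) in host 9; 7 vCPU remain.
Put vm14 (12 vCPU) in host 10; 20 vCPU remain.
Put vm15 (26 vCPU) in host 11; 6 vCPU remain.
Put vm16 (14 vCPU) in host 10; 6 vCPU remain.
11 hosts × 32 vCPU = 352 vCPU; used 304 vCPU; unused 48 vCPU.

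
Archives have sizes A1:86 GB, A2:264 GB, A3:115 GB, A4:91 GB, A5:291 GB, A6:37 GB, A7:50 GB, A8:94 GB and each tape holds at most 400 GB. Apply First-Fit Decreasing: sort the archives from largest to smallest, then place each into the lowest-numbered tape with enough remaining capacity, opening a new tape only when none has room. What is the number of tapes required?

Sorted descending: 291, 264, 115, 94, 91, 86, 50, 37.
Put 291 GB in tape 1; 109 GB remain.
Put 264 GB in tape 2; 136 GB remain.
Put 115 GB in tape 2; 21 GB remain.
Put 94 GB in tape 1; 15 GB remain.
Put 91 GB in tape 3; 309 GB remain.
Put 86 GB in tape 3; 223 GB remain.
Put 50 GB in tape 3; 173 GB remain.
Put 37 GB in tape 3; 136 GB remain.

3 tapes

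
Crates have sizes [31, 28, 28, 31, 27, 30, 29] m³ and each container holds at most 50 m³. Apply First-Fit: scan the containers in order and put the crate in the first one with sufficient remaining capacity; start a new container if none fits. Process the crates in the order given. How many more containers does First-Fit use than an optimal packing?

First-Fit: [31] [28] [28] [31] [27] [30] [29] → 7 containers.
7 crates exceed 25 m³ (half the capacity), and no two of those can share a container, so at least 7 containers are needed.
So 7 is already optimal.

0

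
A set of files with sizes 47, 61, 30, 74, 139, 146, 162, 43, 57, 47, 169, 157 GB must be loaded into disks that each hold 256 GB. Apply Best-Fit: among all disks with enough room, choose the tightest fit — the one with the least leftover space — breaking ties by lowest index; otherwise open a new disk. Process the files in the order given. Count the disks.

47 GB → disk 1 (remaining 209 GB)
61 GB → disk 1 (remaining 148 GB)
30 GB → disk 1 (remaining 118 GB)
74 GB → disk 1 (remaining 44 GB)
139 GB → disk 2 (remaining 117 GB)
146 GB → disk 3 (remaining 110 GB)
162 GB → disk 4 (remaining 94 GB)
43 GB → disk 1 (remaining 1 GB)
57 GB → disk 4 (remaining 37 GB)
47 GB → disk 3 (remaining 63 GB)
169 GB → disk 5 (remaining 87 GB)
157 GB → disk 6 (remaining 99 GB)

6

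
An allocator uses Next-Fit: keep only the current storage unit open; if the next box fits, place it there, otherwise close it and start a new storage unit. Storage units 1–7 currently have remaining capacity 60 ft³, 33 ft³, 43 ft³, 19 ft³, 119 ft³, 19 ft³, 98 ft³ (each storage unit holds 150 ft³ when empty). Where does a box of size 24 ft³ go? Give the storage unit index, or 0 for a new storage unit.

Next-Fit only looks at storage unit 7, which has 98 ft³ free.
24 ft³ fits there.

7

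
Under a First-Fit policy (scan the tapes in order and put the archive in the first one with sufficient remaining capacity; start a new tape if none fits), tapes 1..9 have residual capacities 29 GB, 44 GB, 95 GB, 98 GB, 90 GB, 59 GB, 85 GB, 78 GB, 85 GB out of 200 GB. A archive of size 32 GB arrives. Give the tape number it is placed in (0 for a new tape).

2

Tapes with room: tape 2 (44 GB), tape 3 (95 GB), tape 4 (98 GB), tape 5 (90 GB), tape 6 (59 GB), tape 7 (85 GB), tape 8 (78 GB), tape 9 (85 GB).
The first with room is tape 2.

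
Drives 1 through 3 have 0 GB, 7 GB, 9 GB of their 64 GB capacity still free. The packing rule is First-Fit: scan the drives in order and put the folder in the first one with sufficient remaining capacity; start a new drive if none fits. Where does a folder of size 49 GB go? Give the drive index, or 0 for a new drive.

0

No drive has ≥ 49 GB free, so a new drive is opened.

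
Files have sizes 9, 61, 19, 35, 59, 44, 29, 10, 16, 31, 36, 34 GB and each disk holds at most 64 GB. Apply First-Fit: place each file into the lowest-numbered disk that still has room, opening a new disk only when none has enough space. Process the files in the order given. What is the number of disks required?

8

Put 9 GB in disk 1; 55 GB remain.
Put 61 GB in disk 2; 3 GB remain.
Put 19 GB in disk 1; 36 GB remain.
Put 35 GB in disk 1; 1 GB remain.
Put 59 GB in disk 3; 5 GB remain.
Put 44 GB in disk 4; 20 GB remain.
Put 29 GB in disk 5; 35 GB remain.
Put 10 GB in disk 4; 10 GB remain.
Put 16 GB in disk 5; 19 GB remain.
Put 31 GB in disk 6; 33 GB remain.
Put 36 GB in disk 7; 28 GB remain.
Put 34 GB in disk 8; 30 GB remain.
Final disks: [9,19,35] [61] [59] [44,10] [29,16] [31] [36] [34].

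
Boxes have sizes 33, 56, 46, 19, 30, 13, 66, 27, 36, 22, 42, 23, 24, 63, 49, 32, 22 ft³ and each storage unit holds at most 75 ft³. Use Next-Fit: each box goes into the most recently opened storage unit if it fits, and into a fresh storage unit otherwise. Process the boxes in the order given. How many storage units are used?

33 ft³ → storage unit 1 (remaining 42 ft³)
56 ft³ → storage unit 2 (remaining 19 ft³)
46 ft³ → storage unit 3 (remaining 29 ft³)
19 ft³ → storage unit 3 (remaining 10 ft³)
30 ft³ → storage unit 4 (remaining 45 ft³)
13 ft³ → storage unit 4 (remaining 32 ft³)
66 ft³ → storage unit 5 (remaining 9 ft³)
27 ft³ → storage unit 6 (remaining 48 ft³)
36 ft³ → storage unit 6 (remaining 12 ft³)
22 ft³ → storage unit 7 (remaining 53 ft³)
42 ft³ → storage unit 7 (remaining 11 ft³)
23 ft³ → storage unit 8 (remaining 52 ft³)
24 ft³ → storage unit 8 (remaining 28 ft³)
63 ft³ → storage unit 9 (remaining 12 ft³)
49 ft³ → storage unit 10 (remaining 26 ft³)
32 ft³ → storage unit 11 (remaining 43 ft³)
22 ft³ → storage unit 11 (remaining 21 ft³)

11 storage units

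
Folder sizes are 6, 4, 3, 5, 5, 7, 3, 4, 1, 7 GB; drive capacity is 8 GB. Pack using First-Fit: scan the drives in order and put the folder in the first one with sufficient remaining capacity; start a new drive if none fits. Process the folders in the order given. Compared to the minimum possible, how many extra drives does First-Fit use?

1

First-Fit: [6,1] [4,3] [5,3] [5] [7] [4] [7] → 7 drives.
Total size 45 GB; any packing needs at least ⌈45/8⌉ = 6 drives.
An optimal packing achieves that bound: [7,1] [7] [6] [5,3] [5,3] [4,4] → 6 drives.
Excess: 7 − 6 = 1.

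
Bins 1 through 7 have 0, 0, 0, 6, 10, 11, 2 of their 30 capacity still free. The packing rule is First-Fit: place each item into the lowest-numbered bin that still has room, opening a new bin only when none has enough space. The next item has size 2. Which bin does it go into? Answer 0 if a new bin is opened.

Bins with room: bin 4 (6), bin 5 (10), bin 6 (11), bin 7 (2).
The first with room is bin 4.

4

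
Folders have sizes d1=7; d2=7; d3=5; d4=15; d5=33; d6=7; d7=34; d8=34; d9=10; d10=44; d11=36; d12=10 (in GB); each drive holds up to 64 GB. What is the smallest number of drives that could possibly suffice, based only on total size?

Total size = 7 + 7 + 5 + 15 + 33 + 7 + 34 + 34 + 10 + 44 + 36 + 10 = 242 GB.
⌈242 / 64⌉ = 4.

4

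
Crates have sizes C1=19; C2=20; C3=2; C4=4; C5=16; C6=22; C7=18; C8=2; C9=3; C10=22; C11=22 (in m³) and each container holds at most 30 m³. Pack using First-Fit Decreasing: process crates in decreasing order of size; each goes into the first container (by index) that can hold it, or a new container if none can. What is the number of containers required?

7

Sorted descending: 22, 22, 22, 20, 19, 18, 16, 4, 3, 2, 2.
22 m³ → container 1 (remaining 8 m³)
22 m³ → container 2 (remaining 8 m³)
22 m³ → container 3 (remaining 8 m³)
20 m³ → container 4 (remaining 10 m³)
19 m³ → container 5 (remaining 11 m³)
18 m³ → container 6 (remaining 12 m³)
16 m³ → container 7 (remaining 14 m³)
4 m³ → container 1 (remaining 4 m³)
3 m³ → container 1 (remaining 1 m³)
2 m³ → container 2 (remaining 6 m³)
2 m³ → container 2 (remaining 4 m³)
Final containers: [22,4,3] [22,2,2] [22] [20] [19] [18] [16].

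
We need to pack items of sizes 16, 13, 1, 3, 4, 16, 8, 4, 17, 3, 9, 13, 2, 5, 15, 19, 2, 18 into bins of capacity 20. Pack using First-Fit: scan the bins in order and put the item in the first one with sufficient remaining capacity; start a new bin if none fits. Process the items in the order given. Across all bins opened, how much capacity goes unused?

12

bin 1: place 16, 4 left
bin 2: place 13, 7 left
bin 1: place 1, 3 left
bin 1: place 3, 0 left
bin 2: place 4, 3 left
bin 3: place 16, 4 left
bin 4: place 8, 12 left
bin 3: place 4, 0 left
bin 5: place 17, 3 left
bin 2: place 3, 0 left
bin 4: place 9, 3 left
bin 6: place 13, 7 left
bin 4: place 2, 1 left
bin 6: place 5, 2 left
bin 7: place 15, 5 left
bin 8: place 19, 1 left
bin 5: place 2, 1 left
bin 9: place 18, 2 left
9 bins × 20 = 180; used 168; unused 12.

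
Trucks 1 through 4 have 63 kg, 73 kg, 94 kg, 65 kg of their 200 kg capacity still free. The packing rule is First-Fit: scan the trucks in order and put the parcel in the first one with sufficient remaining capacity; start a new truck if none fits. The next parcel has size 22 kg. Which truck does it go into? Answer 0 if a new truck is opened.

1

Trucks with room: truck 1 (63 kg), truck 2 (73 kg), truck 3 (94 kg), truck 4 (65 kg).
The first with room is truck 1.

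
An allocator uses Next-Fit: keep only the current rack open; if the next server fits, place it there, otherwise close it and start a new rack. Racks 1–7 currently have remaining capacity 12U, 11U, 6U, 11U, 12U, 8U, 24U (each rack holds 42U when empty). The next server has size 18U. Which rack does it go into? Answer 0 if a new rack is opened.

7

Next-Fit only looks at rack 7, which has 24U free.
18U fits there.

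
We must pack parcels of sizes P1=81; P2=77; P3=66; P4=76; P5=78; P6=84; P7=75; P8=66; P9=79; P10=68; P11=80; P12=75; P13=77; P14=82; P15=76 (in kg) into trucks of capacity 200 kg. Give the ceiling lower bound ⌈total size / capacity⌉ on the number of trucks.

Total size = 81 + 77 + 66 + 76 + 78 + 84 + 75 + 66 + 79 + 68 + 80 + 75 + 77 + 82 + 76 = 1140 kg.
⌈1140 / 200⌉ = 6.

6 trucks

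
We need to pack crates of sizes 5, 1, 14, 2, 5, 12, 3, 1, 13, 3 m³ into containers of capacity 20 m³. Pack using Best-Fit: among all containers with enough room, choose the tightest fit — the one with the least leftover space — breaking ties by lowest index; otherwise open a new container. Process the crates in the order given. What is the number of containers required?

container 1: place 5 m³, 15 m³ left
container 1: place 1 m³, 14 m³ left
container 1: place 14 m³, 0 m³ left
container 2: place 2 m³, 18 m³ left
container 2: place 5 m³, 13 m³ left
container 2: place 12 m³, 1 m³ left
container 3: place 3 m³, 17 m³ left
container 2: place 1 m³, 0 m³ left
container 3: place 13 m³, 4 m³ left
container 3: place 3 m³, 1 m³ left

3 containers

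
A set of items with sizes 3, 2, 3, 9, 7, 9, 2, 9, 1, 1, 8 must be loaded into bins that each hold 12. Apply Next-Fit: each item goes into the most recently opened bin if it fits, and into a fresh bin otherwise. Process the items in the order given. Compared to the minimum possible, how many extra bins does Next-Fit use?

Next-Fit: [3,2,3] [9] [7] [9,2] [9,1,1] [8] → 6 bins.
Total size 54; any packing needs at least ⌈54/12⌉ = 5 bins.
An optimal packing achieves that bound: [9,3] [9,3] [9,2,1] [8,2,1] [7] → 5 bins.
Excess: 6 − 5 = 1.

1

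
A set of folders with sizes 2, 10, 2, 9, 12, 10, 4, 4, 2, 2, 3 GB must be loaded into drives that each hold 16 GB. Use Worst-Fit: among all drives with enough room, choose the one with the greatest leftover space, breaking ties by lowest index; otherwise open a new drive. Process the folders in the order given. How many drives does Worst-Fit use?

2 GB → drive 1 (remaining 14 GB)
10 GB → drive 1 (remaining 4 GB)
2 GB → drive 1 (remaining 2 GB)
9 GB → drive 2 (remaining 7 GB)
12 GB → drive 3 (remaining 4 GB)
10 GB → drive 4 (remaining 6 GB)
4 GB → drive 2 (remaining 3 GB)
4 GB → drive 4 (remaining 2 GB)
2 GB → drive 3 (remaining 2 GB)
2 GB → drive 2 (remaining 1 GB)
3 GB → drive 5 (remaining 13 GB)

5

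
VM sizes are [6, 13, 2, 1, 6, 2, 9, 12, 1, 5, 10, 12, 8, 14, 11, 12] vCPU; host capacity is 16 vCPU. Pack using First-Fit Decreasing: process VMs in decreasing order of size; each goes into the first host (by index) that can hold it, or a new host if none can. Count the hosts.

Sorted descending: 14, 13, 12, 12, 12, 11, 10, 9, 8, 6, 6, 5, 2, 2, 1, 1.
host 1: place 14 vCPU, 2 vCPU left
host 2: place 13 vCPU, 3 vCPU left
host 3: place 12 vCPU, 4 vCPU left
host 4: place 12 vCPU, 4 vCPU left
host 5: place 12 vCPU, 4 vCPU left
host 6: place 11 vCPU, 5 vCPU left
host 7: place 10 vCPU, 6 vCPU left
host 8: place 9 vCPU, 7 vCPU left
host 9: place 8 vCPU, 8 vCPU left
host 7: place 6 vCPU, 0 vCPU left
host 8: place 6 vCPU, 1 vCPU left
host 6: place 5 vCPU, 0 vCPU left
host 1: place 2 vCPU, 0 vCPU left
host 2: place 2 vCPU, 1 vCPU left
host 2: place 1 vCPU, 0 vCPU left
host 3: place 1 vCPU, 3 vCPU left

9 hosts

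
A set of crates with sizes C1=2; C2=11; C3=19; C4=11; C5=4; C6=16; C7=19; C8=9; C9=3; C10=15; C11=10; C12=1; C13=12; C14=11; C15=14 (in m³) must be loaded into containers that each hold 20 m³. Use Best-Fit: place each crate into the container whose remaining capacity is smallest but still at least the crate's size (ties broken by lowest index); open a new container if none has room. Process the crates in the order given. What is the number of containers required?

10

Put C1 (2 m³) in container 1; 18 m³ remain.
Put C2 (11 m³) in container 1; 7 m³ remain.
Put C3 (19 m³) in container 2; 1 m³ remain.
Put C4 (11 m³) in container 3; 9 m³ remain.
Put C5 (4 m³) in container 1; 3 m³ remain.
Put C6 (16 m³) in container 4; 4 m³ remain.
Put C7 (19 m³) in container 5; 1 m³ remain.
Put C8 (9 m³) in container 3; 0 m³ remain.
Put C9 (3 m³) in container 1; 0 m³ remain.
Put C10 (15 m³) in container 6; 5 m³ remain.
Put C11 (10 m³) in container 7; 10 m³ remain.
Put C12 (1 m³) in container 2; 0 m³ remain.
Put C13 (12 m³) in container 8; 8 m³ remain.
Put C14 (11 m³) in container 9; 9 m³ remain.
Put C15 (14 m³) in container 10; 6 m³ remain.
Final containers: [2,11,4,3] [19,1] [11,9] [16] [19] [15] [10] [12] [11] [14].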